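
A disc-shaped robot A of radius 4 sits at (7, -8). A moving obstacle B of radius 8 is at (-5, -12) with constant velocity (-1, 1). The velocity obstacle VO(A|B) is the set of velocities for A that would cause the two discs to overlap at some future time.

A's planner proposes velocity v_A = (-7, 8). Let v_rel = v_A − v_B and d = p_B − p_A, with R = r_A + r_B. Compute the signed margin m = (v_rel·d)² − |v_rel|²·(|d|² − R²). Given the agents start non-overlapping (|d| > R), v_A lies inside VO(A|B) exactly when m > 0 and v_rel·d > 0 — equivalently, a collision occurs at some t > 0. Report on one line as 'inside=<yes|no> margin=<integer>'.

d = (-12, -4),  |d|² = 160;  R = 4+8 = 12,  c = 160−12² = 16
v_rel = (-6, 7),  |v_rel|² = 85;  v_rel·d = (-6)·(-12) + (7)·(-4) = 44
85·t² − 88·t + 16 = 0  ⇒  m = 44² − 85·16 = 576
m = 576 > 0,  v_rel·d = 44 > 0  ⇒  inside

inside=yes margin=576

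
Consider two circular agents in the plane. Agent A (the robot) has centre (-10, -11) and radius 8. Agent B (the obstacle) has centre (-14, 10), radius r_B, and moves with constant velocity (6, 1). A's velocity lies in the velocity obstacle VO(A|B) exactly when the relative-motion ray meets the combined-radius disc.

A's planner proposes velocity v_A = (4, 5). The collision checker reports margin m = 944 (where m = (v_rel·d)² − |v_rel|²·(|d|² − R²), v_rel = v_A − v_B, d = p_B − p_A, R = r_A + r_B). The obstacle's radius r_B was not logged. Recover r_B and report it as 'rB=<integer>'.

m = 944
d = (-4, 21);  v_rel = (-2, 4),  |v_rel|² = 20
v_rel×d = (-2)·(21) − (4)·(-4) = -26
since m = R²·20 − (-26)²:  R² = (676 + 944) / 20 = 81
R = √81 = 9  ⇒  r_B = 9 − 8 = 1

rB=1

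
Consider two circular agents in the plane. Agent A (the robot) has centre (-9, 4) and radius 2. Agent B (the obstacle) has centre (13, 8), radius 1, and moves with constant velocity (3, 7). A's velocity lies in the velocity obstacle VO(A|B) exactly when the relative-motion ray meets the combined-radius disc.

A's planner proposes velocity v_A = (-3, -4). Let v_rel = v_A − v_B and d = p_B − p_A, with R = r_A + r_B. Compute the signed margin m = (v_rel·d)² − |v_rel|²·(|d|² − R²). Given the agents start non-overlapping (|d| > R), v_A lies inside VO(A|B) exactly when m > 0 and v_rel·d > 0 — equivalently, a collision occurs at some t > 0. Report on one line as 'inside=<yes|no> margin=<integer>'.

d = (22, 4),  |d|² = 500;  R = 2+1 = 3,  c = 500−3² = 491
v_rel = (-6, -11),  |v_rel|² = 157;  v_rel·d = (-6)·(22) + (-11)·(4) = -176
157·t² + 352·t + 491 = 0  ⇒  m = (-176)² − 157·491 = -46111
m = -46111 < 0,  v_rel·d = -176 < 0  ⇒  outside

inside=no margin=-46111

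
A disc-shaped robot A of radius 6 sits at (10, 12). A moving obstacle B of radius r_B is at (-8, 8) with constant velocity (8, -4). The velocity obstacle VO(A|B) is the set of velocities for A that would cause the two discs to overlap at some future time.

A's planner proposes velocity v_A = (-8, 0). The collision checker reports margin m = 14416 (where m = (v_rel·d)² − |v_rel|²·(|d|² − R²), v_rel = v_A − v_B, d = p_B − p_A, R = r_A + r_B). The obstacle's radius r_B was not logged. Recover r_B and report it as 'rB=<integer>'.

m = 14416
d = (-18, -4);  v_rel = (-16, 4),  |v_rel|² = 272
v_rel×d = (-16)·(-4) − (4)·(-18) = 136
since m = R²·272 − 136²:  R² = (18496 + 14416) / 272 = 121
R = √121 = 11  ⇒  r_B = 11 − 6 = 5

rB=5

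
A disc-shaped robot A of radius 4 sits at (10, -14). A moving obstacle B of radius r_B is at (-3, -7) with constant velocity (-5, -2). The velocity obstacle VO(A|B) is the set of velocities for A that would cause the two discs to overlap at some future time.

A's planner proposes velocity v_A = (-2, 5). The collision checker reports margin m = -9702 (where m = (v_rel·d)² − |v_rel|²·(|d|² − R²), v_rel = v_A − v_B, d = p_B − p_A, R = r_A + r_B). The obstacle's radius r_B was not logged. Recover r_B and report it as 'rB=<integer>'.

m = -9702
d = (-13, 7);  v_rel = (3, 7),  |v_rel|² = 58
v_rel×d = (3)·(7) − (7)·(-13) = 112
since m = R²·58 − 112²:  R² = (12544 + -9702) / 58 = 49
R = √49 = 7  ⇒  r_B = 7 − 4 = 3

rB=3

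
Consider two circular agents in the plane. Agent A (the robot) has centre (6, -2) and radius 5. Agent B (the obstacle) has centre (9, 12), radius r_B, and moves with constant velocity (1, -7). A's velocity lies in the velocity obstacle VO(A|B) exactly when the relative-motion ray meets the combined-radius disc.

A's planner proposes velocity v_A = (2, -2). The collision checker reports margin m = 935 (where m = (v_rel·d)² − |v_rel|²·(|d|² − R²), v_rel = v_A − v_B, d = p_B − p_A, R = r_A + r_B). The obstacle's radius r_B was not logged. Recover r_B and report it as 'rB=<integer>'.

m = 935
d = (3, 14);  v_rel = (1, 5),  |v_rel|² = 26
v_rel×d = (1)·(14) − (5)·(3) = -1
since m = R²·26 − (-1)²:  R² = (1 + 935) / 26 = 36
R = √36 = 6  ⇒  r_B = 6 − 5 = 1

rB=1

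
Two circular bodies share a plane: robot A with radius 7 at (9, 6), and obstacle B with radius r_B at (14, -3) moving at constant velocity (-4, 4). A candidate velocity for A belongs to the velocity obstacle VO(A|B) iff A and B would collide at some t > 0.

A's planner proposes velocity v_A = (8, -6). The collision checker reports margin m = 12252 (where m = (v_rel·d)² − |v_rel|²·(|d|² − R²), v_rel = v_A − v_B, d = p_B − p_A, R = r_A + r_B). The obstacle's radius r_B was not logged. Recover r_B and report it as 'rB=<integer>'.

m = 12252
d = (5, -9);  v_rel = (12, -10),  |v_rel|² = 244
v_rel×d = (12)·(-9) − (-10)·(5) = -58
since m = R²·244 − (-58)²:  R² = (3364 + 12252) / 244 = 64
R = √64 = 8  ⇒  r_B = 8 − 7 = 1

rB=1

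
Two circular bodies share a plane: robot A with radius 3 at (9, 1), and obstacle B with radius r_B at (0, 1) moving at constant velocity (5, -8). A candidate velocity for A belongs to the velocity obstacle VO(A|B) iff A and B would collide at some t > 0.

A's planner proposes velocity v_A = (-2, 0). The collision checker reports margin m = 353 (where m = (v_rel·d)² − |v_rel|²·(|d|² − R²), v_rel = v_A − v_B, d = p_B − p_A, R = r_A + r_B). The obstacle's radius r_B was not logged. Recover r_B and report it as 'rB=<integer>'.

m = 353
d = (-9, 0);  v_rel = (-7, 8),  |v_rel|² = 113
v_rel×d = (-7)·(0) − (8)·(-9) = 72
since m = R²·113 − 72²:  R² = (5184 + 353) / 113 = 49
R = √49 = 7  ⇒  r_B = 7 − 3 = 4

rB=4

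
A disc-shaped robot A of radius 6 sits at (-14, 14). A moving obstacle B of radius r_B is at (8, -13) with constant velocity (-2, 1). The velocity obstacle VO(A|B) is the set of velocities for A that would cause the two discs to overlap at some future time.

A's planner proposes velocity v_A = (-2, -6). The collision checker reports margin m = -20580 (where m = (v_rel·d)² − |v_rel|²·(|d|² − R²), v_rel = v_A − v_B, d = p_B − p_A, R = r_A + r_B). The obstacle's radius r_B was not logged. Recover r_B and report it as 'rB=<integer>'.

m = -20580
d = (22, -27);  v_rel = (0, -7),  |v_rel|² = 49
v_rel×d = (0)·(-27) − (-7)·(22) = 154
since m = R²·49 − 154²:  R² = (23716 + -20580) / 49 = 64
R = √64 = 8  ⇒  r_B = 8 − 6 = 2

rB=2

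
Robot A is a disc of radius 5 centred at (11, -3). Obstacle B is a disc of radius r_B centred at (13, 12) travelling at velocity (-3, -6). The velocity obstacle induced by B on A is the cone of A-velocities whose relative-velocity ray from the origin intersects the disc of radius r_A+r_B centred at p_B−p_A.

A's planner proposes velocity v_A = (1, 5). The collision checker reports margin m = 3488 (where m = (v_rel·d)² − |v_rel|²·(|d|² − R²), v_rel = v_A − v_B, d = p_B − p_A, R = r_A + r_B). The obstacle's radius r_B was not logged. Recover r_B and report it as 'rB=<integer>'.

m = 3488
d = (2, 15);  v_rel = (4, 11),  |v_rel|² = 137
v_rel×d = (4)·(15) − (11)·(2) = 38
since m = R²·137 − 38²:  R² = (1444 + 3488) / 137 = 36
R = √36 = 6  ⇒  r_B = 6 − 5 = 1

rB=1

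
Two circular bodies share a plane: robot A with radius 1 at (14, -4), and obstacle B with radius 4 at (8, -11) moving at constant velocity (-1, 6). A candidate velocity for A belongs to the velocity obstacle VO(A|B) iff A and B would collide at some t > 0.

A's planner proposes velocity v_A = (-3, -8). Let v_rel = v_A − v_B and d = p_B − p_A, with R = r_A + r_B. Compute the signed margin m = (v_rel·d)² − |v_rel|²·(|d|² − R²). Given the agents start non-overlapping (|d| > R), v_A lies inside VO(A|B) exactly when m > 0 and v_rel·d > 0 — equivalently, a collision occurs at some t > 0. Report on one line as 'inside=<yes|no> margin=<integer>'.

d = (-6, -7),  |d|² = 85;  R = 1+4 = 5,  c = 85−5² = 60
v_rel = (-2, -14),  |v_rel|² = 200;  v_rel·d = (-2)·(-6) + (-14)·(-7) = 110
200·t² − 220·t + 60 = 0  ⇒  m = 110² − 200·60 = 100
m = 100 > 0,  v_rel·d = 110 > 0  ⇒  inside

inside=yes margin=100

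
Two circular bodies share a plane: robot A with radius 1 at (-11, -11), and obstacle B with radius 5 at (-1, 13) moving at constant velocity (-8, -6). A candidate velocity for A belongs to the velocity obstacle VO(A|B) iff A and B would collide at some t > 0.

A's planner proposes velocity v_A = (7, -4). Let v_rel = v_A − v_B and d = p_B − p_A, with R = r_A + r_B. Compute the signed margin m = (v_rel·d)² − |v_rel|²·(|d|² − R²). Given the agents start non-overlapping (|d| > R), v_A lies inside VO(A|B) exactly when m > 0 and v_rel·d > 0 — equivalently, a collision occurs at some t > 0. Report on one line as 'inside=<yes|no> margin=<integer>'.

d = (10, 24),  |d|² = 676;  R = 1+5 = 6,  c = 676−6² = 640
v_rel = (15, 2),  |v_rel|² = 229;  v_rel·d = (15)·(10) + (2)·(24) = 198
229·t² − 396·t + 640 = 0  ⇒  m = 198² − 229·640 = -107356
m = -107356 < 0,  v_rel·d = 198 > 0  ⇒  outside

inside=no margin=-107356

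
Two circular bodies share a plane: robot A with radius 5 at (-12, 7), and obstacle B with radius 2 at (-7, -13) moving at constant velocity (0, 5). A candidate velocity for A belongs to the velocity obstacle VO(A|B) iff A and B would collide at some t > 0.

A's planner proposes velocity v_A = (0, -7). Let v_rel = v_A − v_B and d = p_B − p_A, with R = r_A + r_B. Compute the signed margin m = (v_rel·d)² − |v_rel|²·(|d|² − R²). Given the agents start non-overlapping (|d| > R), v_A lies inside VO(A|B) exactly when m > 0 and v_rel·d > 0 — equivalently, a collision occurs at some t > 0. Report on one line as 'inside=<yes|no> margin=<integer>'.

d = (5, -20),  |d|² = 425;  R = 5+2 = 7,  c = 425−7² = 376
v_rel = (0, -12),  |v_rel|² = 144;  v_rel·d = (0)·(5) + (-12)·(-20) = 240
144·t² − 480·t + 376 = 0  ⇒  m = 240² − 144·376 = 3456
m = 3456 > 0,  v_rel·d = 240 > 0  ⇒  inside

inside=yes margin=3456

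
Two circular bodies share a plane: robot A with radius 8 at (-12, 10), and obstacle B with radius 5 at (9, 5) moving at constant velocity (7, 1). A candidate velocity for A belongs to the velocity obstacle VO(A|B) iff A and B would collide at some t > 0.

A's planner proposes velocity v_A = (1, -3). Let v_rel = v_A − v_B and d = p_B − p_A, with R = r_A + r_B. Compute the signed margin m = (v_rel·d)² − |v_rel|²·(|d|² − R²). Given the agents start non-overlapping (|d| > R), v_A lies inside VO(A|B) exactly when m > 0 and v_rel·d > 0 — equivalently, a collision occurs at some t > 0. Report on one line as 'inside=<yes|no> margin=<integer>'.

d = (21, -5),  |d|² = 466;  R = 8+5 = 13,  c = 466−13² = 297
v_rel = (-6, -4),  |v_rel|² = 52;  v_rel·d = (-6)·(21) + (-4)·(-5) = -106
52·t² + 212·t + 297 = 0  ⇒  m = (-106)² − 52·297 = -4208
m = -4208 < 0,  v_rel·d = -106 < 0  ⇒  outside

inside=no margin=-4208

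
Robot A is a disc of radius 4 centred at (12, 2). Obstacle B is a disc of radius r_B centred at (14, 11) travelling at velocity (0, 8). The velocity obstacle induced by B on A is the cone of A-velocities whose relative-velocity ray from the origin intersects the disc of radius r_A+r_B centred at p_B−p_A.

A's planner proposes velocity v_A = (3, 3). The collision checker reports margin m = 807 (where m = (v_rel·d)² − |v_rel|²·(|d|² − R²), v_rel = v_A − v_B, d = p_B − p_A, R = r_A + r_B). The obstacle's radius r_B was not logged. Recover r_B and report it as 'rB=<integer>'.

m = 807
d = (2, 9);  v_rel = (3, -5),  |v_rel|² = 34
v_rel×d = (3)·(9) − (-5)·(2) = 37
since m = R²·34 − 37²:  R² = (1369 + 807) / 34 = 64
R = √64 = 8  ⇒  r_B = 8 − 4 = 4

rB=4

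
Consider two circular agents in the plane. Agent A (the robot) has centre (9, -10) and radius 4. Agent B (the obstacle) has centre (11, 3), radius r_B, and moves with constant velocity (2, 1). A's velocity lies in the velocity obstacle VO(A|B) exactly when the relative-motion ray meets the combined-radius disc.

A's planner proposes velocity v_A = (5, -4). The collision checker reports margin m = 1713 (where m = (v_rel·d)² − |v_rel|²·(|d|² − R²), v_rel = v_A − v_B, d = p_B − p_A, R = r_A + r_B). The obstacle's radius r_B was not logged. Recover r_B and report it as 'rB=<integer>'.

m = 1713
d = (2, 13);  v_rel = (3, -5),  |v_rel|² = 34
v_rel×d = (3)·(13) − (-5)·(2) = 49
since m = R²·34 − 49²:  R² = (2401 + 1713) / 34 = 121
R = √121 = 11  ⇒  r_B = 11 − 4 = 7

rB=7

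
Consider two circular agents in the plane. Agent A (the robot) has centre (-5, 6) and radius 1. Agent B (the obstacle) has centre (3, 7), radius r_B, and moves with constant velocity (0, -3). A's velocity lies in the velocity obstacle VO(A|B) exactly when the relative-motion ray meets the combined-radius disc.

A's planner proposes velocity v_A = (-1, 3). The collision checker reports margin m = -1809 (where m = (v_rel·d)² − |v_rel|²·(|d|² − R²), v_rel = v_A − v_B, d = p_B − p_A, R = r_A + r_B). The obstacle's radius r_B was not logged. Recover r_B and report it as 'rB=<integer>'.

m = -1809
d = (8, 1);  v_rel = (-1, 6),  |v_rel|² = 37
v_rel×d = (-1)·(1) − (6)·(8) = -49
since m = R²·37 − (-49)²:  R² = (2401 + -1809) / 37 = 16
R = √16 = 4  ⇒  r_B = 4 − 1 = 3

rB=3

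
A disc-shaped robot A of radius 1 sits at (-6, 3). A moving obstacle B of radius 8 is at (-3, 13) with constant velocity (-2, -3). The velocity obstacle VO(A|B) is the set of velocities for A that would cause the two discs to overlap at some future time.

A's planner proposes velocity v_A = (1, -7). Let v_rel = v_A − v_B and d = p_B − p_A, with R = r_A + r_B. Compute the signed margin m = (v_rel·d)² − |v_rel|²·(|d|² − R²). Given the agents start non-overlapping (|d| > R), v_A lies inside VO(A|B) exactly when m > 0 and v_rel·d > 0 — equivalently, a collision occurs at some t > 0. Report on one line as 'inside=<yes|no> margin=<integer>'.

d = (3, 10),  |d|² = 109;  R = 1+8 = 9,  c = 109−9² = 28
v_rel = (3, -4),  |v_rel|² = 25;  v_rel·d = (3)·(3) + (-4)·(10) = -31
25·t² + 62·t + 28 = 0  ⇒  m = (-31)² − 25·28 = 261
m = 261 > 0,  v_rel·d = -31 < 0  ⇒  outside

inside=no margin=261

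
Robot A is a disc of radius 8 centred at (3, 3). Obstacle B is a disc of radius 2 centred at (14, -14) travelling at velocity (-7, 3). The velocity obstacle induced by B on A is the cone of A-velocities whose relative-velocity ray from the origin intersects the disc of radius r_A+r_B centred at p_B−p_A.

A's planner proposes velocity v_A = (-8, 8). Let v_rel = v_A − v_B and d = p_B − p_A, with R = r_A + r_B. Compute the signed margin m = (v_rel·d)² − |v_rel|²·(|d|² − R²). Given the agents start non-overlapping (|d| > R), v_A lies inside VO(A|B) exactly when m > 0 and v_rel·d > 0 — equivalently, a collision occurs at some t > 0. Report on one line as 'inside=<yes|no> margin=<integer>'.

d = (11, -17),  |d|² = 410;  R = 8+2 = 10,  c = 410−10² = 310
v_rel = (-1, 5),  |v_rel|² = 26;  v_rel·d = (-1)·(11) + (5)·(-17) = -96
26·t² + 192·t + 310 = 0  ⇒  m = (-96)² − 26·310 = 1156
m = 1156 > 0,  v_rel·d = -96 < 0  ⇒  outside

inside=no margin=1156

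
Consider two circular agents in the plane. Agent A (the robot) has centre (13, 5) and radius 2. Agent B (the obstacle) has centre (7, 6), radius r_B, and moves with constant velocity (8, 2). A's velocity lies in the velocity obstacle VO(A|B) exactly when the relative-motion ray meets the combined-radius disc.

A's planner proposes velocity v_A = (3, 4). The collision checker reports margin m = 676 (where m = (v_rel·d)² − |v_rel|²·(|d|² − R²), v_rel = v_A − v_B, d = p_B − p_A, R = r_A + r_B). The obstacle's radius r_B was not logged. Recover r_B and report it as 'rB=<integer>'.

m = 676
d = (-6, 1);  v_rel = (-5, 2),  |v_rel|² = 29
v_rel×d = (-5)·(1) − (2)·(-6) = 7
since m = R²·29 − 7²:  R² = (49 + 676) / 29 = 25
R = √25 = 5  ⇒  r_B = 5 − 2 = 3

rB=3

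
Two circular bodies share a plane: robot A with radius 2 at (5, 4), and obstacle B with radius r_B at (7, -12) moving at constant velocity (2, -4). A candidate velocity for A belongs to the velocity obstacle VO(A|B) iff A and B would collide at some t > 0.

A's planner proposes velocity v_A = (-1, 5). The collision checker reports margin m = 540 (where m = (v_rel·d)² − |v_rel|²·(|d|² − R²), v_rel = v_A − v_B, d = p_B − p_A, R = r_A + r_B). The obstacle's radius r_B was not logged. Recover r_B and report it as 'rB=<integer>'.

m = 540
d = (2, -16);  v_rel = (-3, 9),  |v_rel|² = 90
v_rel×d = (-3)·(-16) − (9)·(2) = 30
since m = R²·90 − 30²:  R² = (900 + 540) / 90 = 16
R = √16 = 4  ⇒  r_B = 4 − 2 = 2

rB=2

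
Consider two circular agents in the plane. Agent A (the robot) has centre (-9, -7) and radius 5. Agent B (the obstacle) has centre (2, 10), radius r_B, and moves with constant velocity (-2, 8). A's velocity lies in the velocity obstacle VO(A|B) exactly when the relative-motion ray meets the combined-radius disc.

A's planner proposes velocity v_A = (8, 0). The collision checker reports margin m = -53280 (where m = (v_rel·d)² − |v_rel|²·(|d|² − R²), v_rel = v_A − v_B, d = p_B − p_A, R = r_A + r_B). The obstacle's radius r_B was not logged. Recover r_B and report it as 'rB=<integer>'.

m = -53280
d = (11, 17);  v_rel = (10, -8),  |v_rel|² = 164
v_rel×d = (10)·(17) − (-8)·(11) = 258
since m = R²·164 − 258²:  R² = (66564 + -53280) / 164 = 81
R = √81 = 9  ⇒  r_B = 9 − 5 = 4

rB=4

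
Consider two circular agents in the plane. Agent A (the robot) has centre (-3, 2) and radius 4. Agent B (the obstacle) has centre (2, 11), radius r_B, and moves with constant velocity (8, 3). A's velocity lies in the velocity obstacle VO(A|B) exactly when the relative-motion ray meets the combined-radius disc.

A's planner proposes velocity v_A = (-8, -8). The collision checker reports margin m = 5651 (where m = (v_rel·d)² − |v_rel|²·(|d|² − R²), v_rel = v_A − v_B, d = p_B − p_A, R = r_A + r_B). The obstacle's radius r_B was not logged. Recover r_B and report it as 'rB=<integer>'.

m = 5651
d = (5, 9);  v_rel = (-16, -11),  |v_rel|² = 377
v_rel×d = (-16)·(9) − (-11)·(5) = -89
since m = R²·377 − (-89)²:  R² = (7921 + 5651) / 377 = 36
R = √36 = 6  ⇒  r_B = 6 − 4 = 2

rB=2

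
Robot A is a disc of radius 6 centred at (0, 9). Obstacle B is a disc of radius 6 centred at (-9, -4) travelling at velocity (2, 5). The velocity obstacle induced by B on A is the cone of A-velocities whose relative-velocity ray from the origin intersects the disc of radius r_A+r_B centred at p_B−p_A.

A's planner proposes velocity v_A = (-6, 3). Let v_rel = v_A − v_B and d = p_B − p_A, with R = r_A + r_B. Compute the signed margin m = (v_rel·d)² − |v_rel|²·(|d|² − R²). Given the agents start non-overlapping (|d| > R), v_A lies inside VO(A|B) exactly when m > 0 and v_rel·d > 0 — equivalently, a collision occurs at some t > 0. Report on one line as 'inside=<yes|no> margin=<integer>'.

d = (-9, -13),  |d|² = 250;  R = 6+6 = 12,  c = 250−12² = 106
v_rel = (-8, -2),  |v_rel|² = 68;  v_rel·d = (-8)·(-9) + (-2)·(-13) = 98
68·t² − 196·t + 106 = 0  ⇒  m = 98² − 68·106 = 2396
m = 2396 > 0,  v_rel·d = 98 > 0  ⇒  inside

inside=yes margin=2396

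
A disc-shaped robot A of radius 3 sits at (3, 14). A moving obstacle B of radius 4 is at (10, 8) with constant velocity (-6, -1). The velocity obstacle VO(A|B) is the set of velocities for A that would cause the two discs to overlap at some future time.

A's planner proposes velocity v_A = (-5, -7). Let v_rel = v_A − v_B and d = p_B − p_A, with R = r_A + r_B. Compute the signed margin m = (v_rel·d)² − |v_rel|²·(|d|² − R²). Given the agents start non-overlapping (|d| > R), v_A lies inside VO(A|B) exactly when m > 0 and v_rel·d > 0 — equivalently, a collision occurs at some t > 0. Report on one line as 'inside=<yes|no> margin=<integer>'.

d = (7, -6),  |d|² = 85;  R = 3+4 = 7,  c = 85−7² = 36
v_rel = (1, -6),  |v_rel|² = 37;  v_rel·d = (1)·(7) + (-6)·(-6) = 43
37·t² − 86·t + 36 = 0  ⇒  m = 43² − 37·36 = 517
m = 517 > 0,  v_rel·d = 43 > 0  ⇒  inside

inside=yes margin=517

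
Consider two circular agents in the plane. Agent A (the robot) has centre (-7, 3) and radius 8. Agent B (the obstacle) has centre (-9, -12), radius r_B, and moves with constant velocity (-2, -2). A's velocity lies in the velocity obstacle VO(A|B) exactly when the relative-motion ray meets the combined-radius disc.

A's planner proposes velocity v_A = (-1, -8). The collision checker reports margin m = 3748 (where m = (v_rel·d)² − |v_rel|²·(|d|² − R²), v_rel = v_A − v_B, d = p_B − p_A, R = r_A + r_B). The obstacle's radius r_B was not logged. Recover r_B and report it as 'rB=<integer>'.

m = 3748
d = (-2, -15);  v_rel = (1, -6),  |v_rel|² = 37
v_rel×d = (1)·(-15) − (-6)·(-2) = -27
since m = R²·37 − (-27)²:  R² = (729 + 3748) / 37 = 121
R = √121 = 11  ⇒  r_B = 11 − 8 = 3

rB=3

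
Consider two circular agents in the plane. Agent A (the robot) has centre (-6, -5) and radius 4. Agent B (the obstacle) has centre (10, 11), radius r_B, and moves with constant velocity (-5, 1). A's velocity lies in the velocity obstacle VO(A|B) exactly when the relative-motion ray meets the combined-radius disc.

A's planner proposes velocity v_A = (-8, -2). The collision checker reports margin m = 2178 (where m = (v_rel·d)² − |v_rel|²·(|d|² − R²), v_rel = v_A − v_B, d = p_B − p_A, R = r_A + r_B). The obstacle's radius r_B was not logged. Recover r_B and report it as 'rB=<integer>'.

m = 2178
d = (16, 16);  v_rel = (-3, -3),  |v_rel|² = 18
v_rel×d = (-3)·(16) − (-3)·(16) = 0
since m = R²·18 − 0²:  R² = (0 + 2178) / 18 = 121
R = √121 = 11  ⇒  r_B = 11 − 4 = 7

rB=7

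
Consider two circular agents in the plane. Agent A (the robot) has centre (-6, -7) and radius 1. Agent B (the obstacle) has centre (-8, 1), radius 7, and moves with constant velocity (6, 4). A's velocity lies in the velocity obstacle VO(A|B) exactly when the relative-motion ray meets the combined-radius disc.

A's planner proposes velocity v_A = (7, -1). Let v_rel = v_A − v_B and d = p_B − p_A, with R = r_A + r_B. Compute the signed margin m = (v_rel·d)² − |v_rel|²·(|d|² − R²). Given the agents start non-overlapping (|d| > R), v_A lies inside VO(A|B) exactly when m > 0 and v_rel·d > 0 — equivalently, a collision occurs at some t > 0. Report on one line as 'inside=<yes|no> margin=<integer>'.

d = (-2, 8),  |d|² = 68;  R = 1+7 = 8,  c = 68−8² = 4
v_rel = (1, -5),  |v_rel|² = 26;  v_rel·d = (1)·(-2) + (-5)·(8) = -42
26·t² + 84·t + 4 = 0  ⇒  m = (-42)² − 26·4 = 1660
m = 1660 > 0,  v_rel·d = -42 < 0  ⇒  outside

inside=no margin=1660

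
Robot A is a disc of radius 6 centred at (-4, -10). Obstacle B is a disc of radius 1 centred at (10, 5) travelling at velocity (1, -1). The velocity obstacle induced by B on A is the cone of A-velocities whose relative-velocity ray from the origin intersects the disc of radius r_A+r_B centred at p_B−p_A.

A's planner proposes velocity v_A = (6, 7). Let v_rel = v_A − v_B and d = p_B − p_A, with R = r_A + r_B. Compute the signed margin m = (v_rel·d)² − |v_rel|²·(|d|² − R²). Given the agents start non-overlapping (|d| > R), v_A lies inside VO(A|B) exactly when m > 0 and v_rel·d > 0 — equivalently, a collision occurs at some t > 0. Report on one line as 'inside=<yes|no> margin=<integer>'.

d = (14, 15),  |d|² = 421;  R = 6+1 = 7,  c = 421−7² = 372
v_rel = (5, 8),  |v_rel|² = 89;  v_rel·d = (5)·(14) + (8)·(15) = 190
89·t² − 380·t + 372 = 0  ⇒  m = 190² − 89·372 = 2992
m = 2992 > 0,  v_rel·d = 190 > 0  ⇒  inside

inside=yes margin=2992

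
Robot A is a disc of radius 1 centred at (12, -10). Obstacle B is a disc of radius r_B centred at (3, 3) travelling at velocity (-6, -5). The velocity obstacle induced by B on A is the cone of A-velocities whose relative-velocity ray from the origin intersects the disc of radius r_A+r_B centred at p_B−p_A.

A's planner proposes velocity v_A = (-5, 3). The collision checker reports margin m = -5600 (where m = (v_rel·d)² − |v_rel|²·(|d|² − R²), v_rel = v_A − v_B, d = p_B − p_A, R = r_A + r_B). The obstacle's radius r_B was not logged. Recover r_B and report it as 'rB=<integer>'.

m = -5600
d = (-9, 13);  v_rel = (1, 8),  |v_rel|² = 65
v_rel×d = (1)·(13) − (8)·(-9) = 85
since m = R²·65 − 85²:  R² = (7225 + -5600) / 65 = 25
R = √25 = 5  ⇒  r_B = 5 − 1 = 4

rB=4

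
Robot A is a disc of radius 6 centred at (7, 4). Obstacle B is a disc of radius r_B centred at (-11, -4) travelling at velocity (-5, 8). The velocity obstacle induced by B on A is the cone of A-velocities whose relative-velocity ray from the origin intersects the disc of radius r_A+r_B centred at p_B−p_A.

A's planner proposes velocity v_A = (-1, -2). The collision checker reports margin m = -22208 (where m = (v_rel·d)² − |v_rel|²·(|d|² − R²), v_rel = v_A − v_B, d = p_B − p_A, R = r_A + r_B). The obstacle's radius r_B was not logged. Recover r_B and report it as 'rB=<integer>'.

m = -22208
d = (-18, -8);  v_rel = (4, -10),  |v_rel|² = 116
v_rel×d = (4)·(-8) − (-10)·(-18) = -212
since m = R²·116 − (-212)²:  R² = (44944 + -22208) / 116 = 196
R = √196 = 14  ⇒  r_B = 14 − 6 = 8

rB=8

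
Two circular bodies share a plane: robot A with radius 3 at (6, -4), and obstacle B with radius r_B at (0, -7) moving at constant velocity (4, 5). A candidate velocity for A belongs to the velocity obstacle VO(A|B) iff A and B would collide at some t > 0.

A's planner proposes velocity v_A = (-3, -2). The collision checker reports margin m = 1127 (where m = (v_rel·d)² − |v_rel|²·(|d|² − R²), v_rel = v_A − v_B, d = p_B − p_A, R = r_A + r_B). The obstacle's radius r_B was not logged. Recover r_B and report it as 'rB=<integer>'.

m = 1127
d = (-6, -3);  v_rel = (-7, -7),  |v_rel|² = 98
v_rel×d = (-7)·(-3) − (-7)·(-6) = -21
since m = R²·98 − (-21)²:  R² = (441 + 1127) / 98 = 16
R = √16 = 4  ⇒  r_B = 4 − 3 = 1

rB=1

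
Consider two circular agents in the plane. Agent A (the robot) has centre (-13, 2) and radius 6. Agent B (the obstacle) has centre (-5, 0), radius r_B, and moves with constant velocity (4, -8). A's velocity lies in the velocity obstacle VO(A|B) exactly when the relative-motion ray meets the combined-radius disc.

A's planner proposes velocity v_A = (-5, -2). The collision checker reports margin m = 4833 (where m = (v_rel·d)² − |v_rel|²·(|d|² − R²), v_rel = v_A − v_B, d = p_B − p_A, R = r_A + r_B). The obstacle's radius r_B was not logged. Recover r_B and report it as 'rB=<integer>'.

m = 4833
d = (8, -2);  v_rel = (-9, 6),  |v_rel|² = 117
v_rel×d = (-9)·(-2) − (6)·(8) = -30
since m = R²·117 − (-30)²:  R² = (900 + 4833) / 117 = 49
R = √49 = 7  ⇒  r_B = 7 − 6 = 1

rB=1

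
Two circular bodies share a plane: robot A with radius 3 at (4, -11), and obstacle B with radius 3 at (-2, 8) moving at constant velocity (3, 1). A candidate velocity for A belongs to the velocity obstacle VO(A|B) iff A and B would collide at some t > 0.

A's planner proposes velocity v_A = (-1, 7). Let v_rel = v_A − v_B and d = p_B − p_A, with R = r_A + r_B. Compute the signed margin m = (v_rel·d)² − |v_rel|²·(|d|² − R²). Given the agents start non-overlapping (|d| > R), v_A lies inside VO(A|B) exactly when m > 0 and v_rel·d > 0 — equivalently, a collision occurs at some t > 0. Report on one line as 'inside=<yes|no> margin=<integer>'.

d = (-6, 19),  |d|² = 397;  R = 3+3 = 6,  c = 397−6² = 361
v_rel = (-4, 6),  |v_rel|² = 52;  v_rel·d = (-4)·(-6) + (6)·(19) = 138
52·t² − 276·t + 361 = 0  ⇒  m = 138² − 52·361 = 272
m = 272 > 0,  v_rel·d = 138 > 0  ⇒  inside

inside=yes margin=272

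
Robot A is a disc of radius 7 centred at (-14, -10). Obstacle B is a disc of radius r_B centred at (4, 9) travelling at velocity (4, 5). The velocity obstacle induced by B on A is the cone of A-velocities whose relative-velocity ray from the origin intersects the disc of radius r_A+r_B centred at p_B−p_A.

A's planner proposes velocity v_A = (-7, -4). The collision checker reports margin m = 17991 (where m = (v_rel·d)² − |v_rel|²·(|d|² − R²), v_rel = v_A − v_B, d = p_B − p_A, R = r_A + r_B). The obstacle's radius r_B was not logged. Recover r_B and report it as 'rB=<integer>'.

m = 17991
d = (18, 19);  v_rel = (-11, -9),  |v_rel|² = 202
v_rel×d = (-11)·(19) − (-9)·(18) = -47
since m = R²·202 − (-47)²:  R² = (2209 + 17991) / 202 = 100
R = √100 = 10  ⇒  r_B = 10 − 7 = 3

rB=3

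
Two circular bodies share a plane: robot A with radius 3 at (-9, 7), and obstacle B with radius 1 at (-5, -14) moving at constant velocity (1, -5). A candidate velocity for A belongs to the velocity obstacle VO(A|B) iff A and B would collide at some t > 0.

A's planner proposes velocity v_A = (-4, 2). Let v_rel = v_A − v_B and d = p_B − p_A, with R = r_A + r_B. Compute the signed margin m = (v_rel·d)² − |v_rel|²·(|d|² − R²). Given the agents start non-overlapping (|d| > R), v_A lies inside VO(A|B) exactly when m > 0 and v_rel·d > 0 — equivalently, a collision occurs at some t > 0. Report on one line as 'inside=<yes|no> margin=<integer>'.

d = (4, -21),  |d|² = 457;  R = 3+1 = 4,  c = 457−4² = 441
v_rel = (-5, 7),  |v_rel|² = 74;  v_rel·d = (-5)·(4) + (7)·(-21) = -167
74·t² + 334·t + 441 = 0  ⇒  m = (-167)² − 74·441 = -4745
m = -4745 < 0,  v_rel·d = -167 < 0  ⇒  outside

inside=no margin=-4745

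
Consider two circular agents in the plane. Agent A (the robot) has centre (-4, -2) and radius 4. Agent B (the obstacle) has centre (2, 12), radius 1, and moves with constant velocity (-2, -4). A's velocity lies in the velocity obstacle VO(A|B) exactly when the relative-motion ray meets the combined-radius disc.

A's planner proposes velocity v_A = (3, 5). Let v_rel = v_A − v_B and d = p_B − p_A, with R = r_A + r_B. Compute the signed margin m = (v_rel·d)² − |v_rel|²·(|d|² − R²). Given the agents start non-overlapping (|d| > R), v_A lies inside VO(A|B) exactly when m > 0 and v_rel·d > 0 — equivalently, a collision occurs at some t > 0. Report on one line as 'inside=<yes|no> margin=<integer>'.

d = (6, 14),  |d|² = 232;  R = 4+1 = 5,  c = 232−5² = 207
v_rel = (5, 9),  |v_rel|² = 106;  v_rel·d = (5)·(6) + (9)·(14) = 156
106·t² − 312·t + 207 = 0  ⇒  m = 156² − 106·207 = 2394
m = 2394 > 0,  v_rel·d = 156 > 0  ⇒  inside

inside=yes margin=2394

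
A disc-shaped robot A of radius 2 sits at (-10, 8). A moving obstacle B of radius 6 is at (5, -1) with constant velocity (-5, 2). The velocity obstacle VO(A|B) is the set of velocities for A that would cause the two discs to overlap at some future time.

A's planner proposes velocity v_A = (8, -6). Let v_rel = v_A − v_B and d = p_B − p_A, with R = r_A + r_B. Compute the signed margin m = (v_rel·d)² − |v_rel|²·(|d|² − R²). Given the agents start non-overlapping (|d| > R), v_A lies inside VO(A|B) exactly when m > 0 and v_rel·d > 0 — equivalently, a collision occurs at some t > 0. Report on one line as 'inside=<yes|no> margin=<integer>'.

d = (15, -9),  |d|² = 306;  R = 2+6 = 8,  c = 306−8² = 242
v_rel = (13, -8),  |v_rel|² = 233;  v_rel·d = (13)·(15) + (-8)·(-9) = 267
233·t² − 534·t + 242 = 0  ⇒  m = 267² − 233·242 = 14903
m = 14903 > 0,  v_rel·d = 267 > 0  ⇒  inside

inside=yes margin=14903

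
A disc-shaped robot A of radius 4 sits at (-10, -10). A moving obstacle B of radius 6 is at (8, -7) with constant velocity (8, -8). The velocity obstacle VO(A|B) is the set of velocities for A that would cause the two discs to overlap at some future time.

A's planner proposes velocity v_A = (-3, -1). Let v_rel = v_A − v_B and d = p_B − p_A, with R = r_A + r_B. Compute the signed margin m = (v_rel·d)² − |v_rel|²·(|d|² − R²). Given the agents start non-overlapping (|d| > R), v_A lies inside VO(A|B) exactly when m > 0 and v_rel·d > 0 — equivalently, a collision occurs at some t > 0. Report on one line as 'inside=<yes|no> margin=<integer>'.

d = (18, 3),  |d|² = 333;  R = 4+6 = 10,  c = 333−10² = 233
v_rel = (-11, 7),  |v_rel|² = 170;  v_rel·d = (-11)·(18) + (7)·(3) = -177
170·t² + 354·t + 233 = 0  ⇒  m = (-177)² − 170·233 = -8281
m = -8281 < 0,  v_rel·d = -177 < 0  ⇒  outside

inside=no margin=-8281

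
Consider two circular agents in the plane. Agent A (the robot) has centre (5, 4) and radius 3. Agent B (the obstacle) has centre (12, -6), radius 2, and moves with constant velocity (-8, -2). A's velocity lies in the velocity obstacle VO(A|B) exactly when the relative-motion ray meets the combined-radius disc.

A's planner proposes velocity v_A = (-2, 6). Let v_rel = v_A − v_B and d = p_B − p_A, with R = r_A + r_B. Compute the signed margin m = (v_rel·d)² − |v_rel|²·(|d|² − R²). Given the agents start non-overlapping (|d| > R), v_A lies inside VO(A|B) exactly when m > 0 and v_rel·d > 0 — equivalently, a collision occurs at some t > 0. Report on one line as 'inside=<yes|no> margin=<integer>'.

d = (7, -10),  |d|² = 149;  R = 3+2 = 5,  c = 149−5² = 124
v_rel = (6, 8),  |v_rel|² = 100;  v_rel·d = (6)·(7) + (8)·(-10) = -38
100·t² + 76·t + 124 = 0  ⇒  m = (-38)² − 100·124 = -10956
m = -10956 < 0,  v_rel·d = -38 < 0  ⇒  outside

inside=no margin=-10956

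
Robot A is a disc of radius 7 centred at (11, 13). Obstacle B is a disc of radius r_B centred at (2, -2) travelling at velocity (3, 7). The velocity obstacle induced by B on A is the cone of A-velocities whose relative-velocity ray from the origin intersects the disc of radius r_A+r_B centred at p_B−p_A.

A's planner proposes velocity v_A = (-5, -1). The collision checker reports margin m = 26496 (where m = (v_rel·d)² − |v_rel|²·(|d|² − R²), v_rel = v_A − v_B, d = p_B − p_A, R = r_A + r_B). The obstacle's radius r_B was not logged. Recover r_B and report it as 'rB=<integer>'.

m = 26496
d = (-9, -15);  v_rel = (-8, -8),  |v_rel|² = 128
v_rel×d = (-8)·(-15) − (-8)·(-9) = 48
since m = R²·128 − 48²:  R² = (2304 + 26496) / 128 = 225
R = √225 = 15  ⇒  r_B = 15 − 7 = 8

rB=8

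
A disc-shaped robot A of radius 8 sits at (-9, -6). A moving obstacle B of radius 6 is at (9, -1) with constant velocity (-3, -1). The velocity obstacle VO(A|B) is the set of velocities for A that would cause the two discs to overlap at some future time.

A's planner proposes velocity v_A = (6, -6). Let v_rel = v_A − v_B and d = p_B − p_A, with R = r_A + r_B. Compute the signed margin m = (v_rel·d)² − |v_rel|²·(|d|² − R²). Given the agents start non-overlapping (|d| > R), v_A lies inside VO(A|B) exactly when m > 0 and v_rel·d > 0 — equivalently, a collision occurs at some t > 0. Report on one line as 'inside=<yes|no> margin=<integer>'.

d = (18, 5),  |d|² = 349;  R = 8+6 = 14,  c = 349−14² = 153
v_rel = (9, -5),  |v_rel|² = 106;  v_rel·d = (9)·(18) + (-5)·(5) = 137
106·t² − 274·t + 153 = 0  ⇒  m = 137² − 106·153 = 2551
m = 2551 > 0,  v_rel·d = 137 > 0  ⇒  inside

inside=yes margin=2551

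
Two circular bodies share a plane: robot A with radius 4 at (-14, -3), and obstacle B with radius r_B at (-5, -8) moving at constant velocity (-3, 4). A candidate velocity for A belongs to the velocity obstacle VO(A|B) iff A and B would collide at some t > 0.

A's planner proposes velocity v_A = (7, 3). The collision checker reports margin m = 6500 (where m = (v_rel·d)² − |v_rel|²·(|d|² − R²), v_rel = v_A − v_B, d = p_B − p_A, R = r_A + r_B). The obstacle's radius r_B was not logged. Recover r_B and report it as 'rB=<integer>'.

m = 6500
d = (9, -5);  v_rel = (10, -1),  |v_rel|² = 101
v_rel×d = (10)·(-5) − (-1)·(9) = -41
since m = R²·101 − (-41)²:  R² = (1681 + 6500) / 101 = 81
R = √81 = 9  ⇒  r_B = 9 − 4 = 5

rB=5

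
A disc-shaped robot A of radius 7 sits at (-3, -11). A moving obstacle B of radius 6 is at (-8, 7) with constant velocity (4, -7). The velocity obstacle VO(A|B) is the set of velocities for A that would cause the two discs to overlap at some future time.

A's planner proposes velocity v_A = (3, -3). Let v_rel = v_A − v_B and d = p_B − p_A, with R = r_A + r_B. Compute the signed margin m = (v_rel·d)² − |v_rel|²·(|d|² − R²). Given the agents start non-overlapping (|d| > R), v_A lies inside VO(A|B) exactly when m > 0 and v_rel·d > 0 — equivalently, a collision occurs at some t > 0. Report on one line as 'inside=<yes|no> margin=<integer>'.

d = (-5, 18),  |d|² = 349;  R = 7+6 = 13,  c = 349−13² = 180
v_rel = (-1, 4),  |v_rel|² = 17;  v_rel·d = (-1)·(-5) + (4)·(18) = 77
17·t² − 154·t + 180 = 0  ⇒  m = 77² − 17·180 = 2869
m = 2869 > 0,  v_rel·d = 77 > 0  ⇒  inside

inside=yes margin=2869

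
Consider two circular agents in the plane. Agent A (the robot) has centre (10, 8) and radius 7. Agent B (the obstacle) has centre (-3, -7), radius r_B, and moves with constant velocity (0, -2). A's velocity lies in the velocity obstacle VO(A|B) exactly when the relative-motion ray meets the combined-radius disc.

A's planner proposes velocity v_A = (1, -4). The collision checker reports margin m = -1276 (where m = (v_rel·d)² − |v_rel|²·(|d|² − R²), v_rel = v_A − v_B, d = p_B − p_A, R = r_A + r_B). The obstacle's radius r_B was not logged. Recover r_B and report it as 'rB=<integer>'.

m = -1276
d = (-13, -15);  v_rel = (1, -2),  |v_rel|² = 5
v_rel×d = (1)·(-15) − (-2)·(-13) = -41
since m = R²·5 − (-41)²:  R² = (1681 + -1276) / 5 = 81
R = √81 = 9  ⇒  r_B = 9 − 7 = 2

rB=2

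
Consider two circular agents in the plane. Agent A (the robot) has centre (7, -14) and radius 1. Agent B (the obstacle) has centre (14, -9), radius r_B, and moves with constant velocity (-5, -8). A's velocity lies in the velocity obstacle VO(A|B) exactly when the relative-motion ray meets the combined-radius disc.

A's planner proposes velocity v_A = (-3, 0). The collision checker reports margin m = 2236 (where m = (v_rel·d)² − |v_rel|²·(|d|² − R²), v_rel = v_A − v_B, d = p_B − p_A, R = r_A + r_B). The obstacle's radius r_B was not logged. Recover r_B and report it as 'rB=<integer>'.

m = 2236
d = (7, 5);  v_rel = (2, 8),  |v_rel|² = 68
v_rel×d = (2)·(5) − (8)·(7) = -46
since m = R²·68 − (-46)²:  R² = (2116 + 2236) / 68 = 64
R = √64 = 8  ⇒  r_B = 8 − 1 = 7

rB=7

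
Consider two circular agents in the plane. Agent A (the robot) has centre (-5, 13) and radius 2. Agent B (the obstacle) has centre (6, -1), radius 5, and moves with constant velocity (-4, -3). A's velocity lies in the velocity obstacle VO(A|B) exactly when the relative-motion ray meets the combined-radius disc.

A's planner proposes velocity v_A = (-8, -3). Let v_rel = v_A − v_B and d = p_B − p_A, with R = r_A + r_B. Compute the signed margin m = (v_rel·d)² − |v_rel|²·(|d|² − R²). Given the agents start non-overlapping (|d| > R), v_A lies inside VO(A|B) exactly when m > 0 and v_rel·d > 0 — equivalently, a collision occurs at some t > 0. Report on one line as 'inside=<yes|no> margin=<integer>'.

d = (11, -14),  |d|² = 317;  R = 2+5 = 7,  c = 317−7² = 268
v_rel = (-4, 0),  |v_rel|² = 16;  v_rel·d = (-4)·(11) + (0)·(-14) = -44
16·t² + 88·t + 268 = 0  ⇒  m = (-44)² − 16·268 = -2352
m = -2352 < 0,  v_rel·d = -44 < 0  ⇒  outside

inside=no margin=-2352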